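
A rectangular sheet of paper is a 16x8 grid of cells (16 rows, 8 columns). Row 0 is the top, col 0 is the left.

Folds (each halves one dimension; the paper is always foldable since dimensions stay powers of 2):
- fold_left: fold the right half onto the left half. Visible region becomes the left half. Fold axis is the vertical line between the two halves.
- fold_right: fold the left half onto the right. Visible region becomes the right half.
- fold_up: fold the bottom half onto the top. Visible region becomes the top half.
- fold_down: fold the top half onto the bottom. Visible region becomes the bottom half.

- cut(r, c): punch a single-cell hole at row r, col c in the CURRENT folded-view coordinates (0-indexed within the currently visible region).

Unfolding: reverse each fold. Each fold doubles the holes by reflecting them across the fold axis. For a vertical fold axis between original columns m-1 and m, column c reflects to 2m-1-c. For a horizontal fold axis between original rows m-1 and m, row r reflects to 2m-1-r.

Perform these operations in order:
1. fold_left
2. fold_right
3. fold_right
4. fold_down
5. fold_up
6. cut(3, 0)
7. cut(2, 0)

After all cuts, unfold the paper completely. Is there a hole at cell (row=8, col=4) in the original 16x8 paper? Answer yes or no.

Op 1 fold_left: fold axis v@4; visible region now rows[0,16) x cols[0,4) = 16x4
Op 2 fold_right: fold axis v@2; visible region now rows[0,16) x cols[2,4) = 16x2
Op 3 fold_right: fold axis v@3; visible region now rows[0,16) x cols[3,4) = 16x1
Op 4 fold_down: fold axis h@8; visible region now rows[8,16) x cols[3,4) = 8x1
Op 5 fold_up: fold axis h@12; visible region now rows[8,12) x cols[3,4) = 4x1
Op 6 cut(3, 0): punch at orig (11,3); cuts so far [(11, 3)]; region rows[8,12) x cols[3,4) = 4x1
Op 7 cut(2, 0): punch at orig (10,3); cuts so far [(10, 3), (11, 3)]; region rows[8,12) x cols[3,4) = 4x1
Unfold 1 (reflect across h@12): 4 holes -> [(10, 3), (11, 3), (12, 3), (13, 3)]
Unfold 2 (reflect across h@8): 8 holes -> [(2, 3), (3, 3), (4, 3), (5, 3), (10, 3), (11, 3), (12, 3), (13, 3)]
Unfold 3 (reflect across v@3): 16 holes -> [(2, 2), (2, 3), (3, 2), (3, 3), (4, 2), (4, 3), (5, 2), (5, 3), (10, 2), (10, 3), (11, 2), (11, 3), (12, 2), (12, 3), (13, 2), (13, 3)]
Unfold 4 (reflect across v@2): 32 holes -> [(2, 0), (2, 1), (2, 2), (2, 3), (3, 0), (3, 1), (3, 2), (3, 3), (4, 0), (4, 1), (4, 2), (4, 3), (5, 0), (5, 1), (5, 2), (5, 3), (10, 0), (10, 1), (10, 2), (10, 3), (11, 0), (11, 1), (11, 2), (11, 3), (12, 0), (12, 1), (12, 2), (12, 3), (13, 0), (13, 1), (13, 2), (13, 3)]
Unfold 5 (reflect across v@4): 64 holes -> [(2, 0), (2, 1), (2, 2), (2, 3), (2, 4), (2, 5), (2, 6), (2, 7), (3, 0), (3, 1), (3, 2), (3, 3), (3, 4), (3, 5), (3, 6), (3, 7), (4, 0), (4, 1), (4, 2), (4, 3), (4, 4), (4, 5), (4, 6), (4, 7), (5, 0), (5, 1), (5, 2), (5, 3), (5, 4), (5, 5), (5, 6), (5, 7), (10, 0), (10, 1), (10, 2), (10, 3), (10, 4), (10, 5), (10, 6), (10, 7), (11, 0), (11, 1), (11, 2), (11, 3), (11, 4), (11, 5), (11, 6), (11, 7), (12, 0), (12, 1), (12, 2), (12, 3), (12, 4), (12, 5), (12, 6), (12, 7), (13, 0), (13, 1), (13, 2), (13, 3), (13, 4), (13, 5), (13, 6), (13, 7)]
Holes: [(2, 0), (2, 1), (2, 2), (2, 3), (2, 4), (2, 5), (2, 6), (2, 7), (3, 0), (3, 1), (3, 2), (3, 3), (3, 4), (3, 5), (3, 6), (3, 7), (4, 0), (4, 1), (4, 2), (4, 3), (4, 4), (4, 5), (4, 6), (4, 7), (5, 0), (5, 1), (5, 2), (5, 3), (5, 4), (5, 5), (5, 6), (5, 7), (10, 0), (10, 1), (10, 2), (10, 3), (10, 4), (10, 5), (10, 6), (10, 7), (11, 0), (11, 1), (11, 2), (11, 3), (11, 4), (11, 5), (11, 6), (11, 7), (12, 0), (12, 1), (12, 2), (12, 3), (12, 4), (12, 5), (12, 6), (12, 7), (13, 0), (13, 1), (13, 2), (13, 3), (13, 4), (13, 5), (13, 6), (13, 7)]

Answer: no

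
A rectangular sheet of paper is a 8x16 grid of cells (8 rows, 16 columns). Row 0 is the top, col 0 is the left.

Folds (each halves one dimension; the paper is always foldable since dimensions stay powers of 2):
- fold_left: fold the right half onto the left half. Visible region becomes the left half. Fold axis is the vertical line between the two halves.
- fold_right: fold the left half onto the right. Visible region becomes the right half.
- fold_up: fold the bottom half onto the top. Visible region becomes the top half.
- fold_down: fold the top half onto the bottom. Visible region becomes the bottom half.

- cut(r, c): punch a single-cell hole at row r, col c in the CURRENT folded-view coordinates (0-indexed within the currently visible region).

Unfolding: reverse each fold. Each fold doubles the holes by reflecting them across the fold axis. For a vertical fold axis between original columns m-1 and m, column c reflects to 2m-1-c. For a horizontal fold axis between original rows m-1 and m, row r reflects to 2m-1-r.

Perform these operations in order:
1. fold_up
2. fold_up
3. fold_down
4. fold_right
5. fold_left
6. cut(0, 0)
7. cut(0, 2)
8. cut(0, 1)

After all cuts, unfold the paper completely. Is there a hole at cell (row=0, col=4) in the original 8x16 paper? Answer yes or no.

Answer: no

Derivation:
Op 1 fold_up: fold axis h@4; visible region now rows[0,4) x cols[0,16) = 4x16
Op 2 fold_up: fold axis h@2; visible region now rows[0,2) x cols[0,16) = 2x16
Op 3 fold_down: fold axis h@1; visible region now rows[1,2) x cols[0,16) = 1x16
Op 4 fold_right: fold axis v@8; visible region now rows[1,2) x cols[8,16) = 1x8
Op 5 fold_left: fold axis v@12; visible region now rows[1,2) x cols[8,12) = 1x4
Op 6 cut(0, 0): punch at orig (1,8); cuts so far [(1, 8)]; region rows[1,2) x cols[8,12) = 1x4
Op 7 cut(0, 2): punch at orig (1,10); cuts so far [(1, 8), (1, 10)]; region rows[1,2) x cols[8,12) = 1x4
Op 8 cut(0, 1): punch at orig (1,9); cuts so far [(1, 8), (1, 9), (1, 10)]; region rows[1,2) x cols[8,12) = 1x4
Unfold 1 (reflect across v@12): 6 holes -> [(1, 8), (1, 9), (1, 10), (1, 13), (1, 14), (1, 15)]
Unfold 2 (reflect across v@8): 12 holes -> [(1, 0), (1, 1), (1, 2), (1, 5), (1, 6), (1, 7), (1, 8), (1, 9), (1, 10), (1, 13), (1, 14), (1, 15)]
Unfold 3 (reflect across h@1): 24 holes -> [(0, 0), (0, 1), (0, 2), (0, 5), (0, 6), (0, 7), (0, 8), (0, 9), (0, 10), (0, 13), (0, 14), (0, 15), (1, 0), (1, 1), (1, 2), (1, 5), (1, 6), (1, 7), (1, 8), (1, 9), (1, 10), (1, 13), (1, 14), (1, 15)]
Unfold 4 (reflect across h@2): 48 holes -> [(0, 0), (0, 1), (0, 2), (0, 5), (0, 6), (0, 7), (0, 8), (0, 9), (0, 10), (0, 13), (0, 14), (0, 15), (1, 0), (1, 1), (1, 2), (1, 5), (1, 6), (1, 7), (1, 8), (1, 9), (1, 10), (1, 13), (1, 14), (1, 15), (2, 0), (2, 1), (2, 2), (2, 5), (2, 6), (2, 7), (2, 8), (2, 9), (2, 10), (2, 13), (2, 14), (2, 15), (3, 0), (3, 1), (3, 2), (3, 5), (3, 6), (3, 7), (3, 8), (3, 9), (3, 10), (3, 13), (3, 14), (3, 15)]
Unfold 5 (reflect across h@4): 96 holes -> [(0, 0), (0, 1), (0, 2), (0, 5), (0, 6), (0, 7), (0, 8), (0, 9), (0, 10), (0, 13), (0, 14), (0, 15), (1, 0), (1, 1), (1, 2), (1, 5), (1, 6), (1, 7), (1, 8), (1, 9), (1, 10), (1, 13), (1, 14), (1, 15), (2, 0), (2, 1), (2, 2), (2, 5), (2, 6), (2, 7), (2, 8), (2, 9), (2, 10), (2, 13), (2, 14), (2, 15), (3, 0), (3, 1), (3, 2), (3, 5), (3, 6), (3, 7), (3, 8), (3, 9), (3, 10), (3, 13), (3, 14), (3, 15), (4, 0), (4, 1), (4, 2), (4, 5), (4, 6), (4, 7), (4, 8), (4, 9), (4, 10), (4, 13), (4, 14), (4, 15), (5, 0), (5, 1), (5, 2), (5, 5), (5, 6), (5, 7), (5, 8), (5, 9), (5, 10), (5, 13), (5, 14), (5, 15), (6, 0), (6, 1), (6, 2), (6, 5), (6, 6), (6, 7), (6, 8), (6, 9), (6, 10), (6, 13), (6, 14), (6, 15), (7, 0), (7, 1), (7, 2), (7, 5), (7, 6), (7, 7), (7, 8), (7, 9), (7, 10), (7, 13), (7, 14), (7, 15)]
Holes: [(0, 0), (0, 1), (0, 2), (0, 5), (0, 6), (0, 7), (0, 8), (0, 9), (0, 10), (0, 13), (0, 14), (0, 15), (1, 0), (1, 1), (1, 2), (1, 5), (1, 6), (1, 7), (1, 8), (1, 9), (1, 10), (1, 13), (1, 14), (1, 15), (2, 0), (2, 1), (2, 2), (2, 5), (2, 6), (2, 7), (2, 8), (2, 9), (2, 10), (2, 13), (2, 14), (2, 15), (3, 0), (3, 1), (3, 2), (3, 5), (3, 6), (3, 7), (3, 8), (3, 9), (3, 10), (3, 13), (3, 14), (3, 15), (4, 0), (4, 1), (4, 2), (4, 5), (4, 6), (4, 7), (4, 8), (4, 9), (4, 10), (4, 13), (4, 14), (4, 15), (5, 0), (5, 1), (5, 2), (5, 5), (5, 6), (5, 7), (5, 8), (5, 9), (5, 10), (5, 13), (5, 14), (5, 15), (6, 0), (6, 1), (6, 2), (6, 5), (6, 6), (6, 7), (6, 8), (6, 9), (6, 10), (6, 13), (6, 14), (6, 15), (7, 0), (7, 1), (7, 2), (7, 5), (7, 6), (7, 7), (7, 8), (7, 9), (7, 10), (7, 13), (7, 14), (7, 15)]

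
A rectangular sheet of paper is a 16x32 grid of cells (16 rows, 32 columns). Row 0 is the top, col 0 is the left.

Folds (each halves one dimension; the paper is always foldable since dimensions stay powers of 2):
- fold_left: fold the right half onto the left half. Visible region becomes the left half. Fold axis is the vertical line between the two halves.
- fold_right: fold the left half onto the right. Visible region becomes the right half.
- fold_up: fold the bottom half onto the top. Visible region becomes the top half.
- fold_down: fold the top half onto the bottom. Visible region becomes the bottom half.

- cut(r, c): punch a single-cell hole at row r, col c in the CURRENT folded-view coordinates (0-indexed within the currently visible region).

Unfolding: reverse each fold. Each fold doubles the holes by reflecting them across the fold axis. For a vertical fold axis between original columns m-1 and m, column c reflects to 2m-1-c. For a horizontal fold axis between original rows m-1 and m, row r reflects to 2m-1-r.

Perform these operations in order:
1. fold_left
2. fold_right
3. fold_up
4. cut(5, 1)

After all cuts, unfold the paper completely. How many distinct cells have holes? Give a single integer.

Answer: 8

Derivation:
Op 1 fold_left: fold axis v@16; visible region now rows[0,16) x cols[0,16) = 16x16
Op 2 fold_right: fold axis v@8; visible region now rows[0,16) x cols[8,16) = 16x8
Op 3 fold_up: fold axis h@8; visible region now rows[0,8) x cols[8,16) = 8x8
Op 4 cut(5, 1): punch at orig (5,9); cuts so far [(5, 9)]; region rows[0,8) x cols[8,16) = 8x8
Unfold 1 (reflect across h@8): 2 holes -> [(5, 9), (10, 9)]
Unfold 2 (reflect across v@8): 4 holes -> [(5, 6), (5, 9), (10, 6), (10, 9)]
Unfold 3 (reflect across v@16): 8 holes -> [(5, 6), (5, 9), (5, 22), (5, 25), (10, 6), (10, 9), (10, 22), (10, 25)]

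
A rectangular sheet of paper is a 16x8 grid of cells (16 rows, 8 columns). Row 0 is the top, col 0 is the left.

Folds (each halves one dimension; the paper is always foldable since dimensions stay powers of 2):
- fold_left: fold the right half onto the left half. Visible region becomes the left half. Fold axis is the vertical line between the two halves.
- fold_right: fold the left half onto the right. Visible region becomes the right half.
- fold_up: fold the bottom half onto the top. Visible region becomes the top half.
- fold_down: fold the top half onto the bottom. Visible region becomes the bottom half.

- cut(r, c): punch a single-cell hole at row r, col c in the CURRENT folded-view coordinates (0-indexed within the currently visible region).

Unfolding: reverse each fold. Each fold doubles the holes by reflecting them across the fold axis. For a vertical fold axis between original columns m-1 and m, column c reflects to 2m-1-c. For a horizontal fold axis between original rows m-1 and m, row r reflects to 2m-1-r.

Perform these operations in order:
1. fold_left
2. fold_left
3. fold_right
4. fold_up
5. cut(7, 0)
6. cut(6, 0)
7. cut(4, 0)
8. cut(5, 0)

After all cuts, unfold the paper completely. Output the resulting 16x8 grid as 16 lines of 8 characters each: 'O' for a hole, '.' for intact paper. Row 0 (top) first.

Op 1 fold_left: fold axis v@4; visible region now rows[0,16) x cols[0,4) = 16x4
Op 2 fold_left: fold axis v@2; visible region now rows[0,16) x cols[0,2) = 16x2
Op 3 fold_right: fold axis v@1; visible region now rows[0,16) x cols[1,2) = 16x1
Op 4 fold_up: fold axis h@8; visible region now rows[0,8) x cols[1,2) = 8x1
Op 5 cut(7, 0): punch at orig (7,1); cuts so far [(7, 1)]; region rows[0,8) x cols[1,2) = 8x1
Op 6 cut(6, 0): punch at orig (6,1); cuts so far [(6, 1), (7, 1)]; region rows[0,8) x cols[1,2) = 8x1
Op 7 cut(4, 0): punch at orig (4,1); cuts so far [(4, 1), (6, 1), (7, 1)]; region rows[0,8) x cols[1,2) = 8x1
Op 8 cut(5, 0): punch at orig (5,1); cuts so far [(4, 1), (5, 1), (6, 1), (7, 1)]; region rows[0,8) x cols[1,2) = 8x1
Unfold 1 (reflect across h@8): 8 holes -> [(4, 1), (5, 1), (6, 1), (7, 1), (8, 1), (9, 1), (10, 1), (11, 1)]
Unfold 2 (reflect across v@1): 16 holes -> [(4, 0), (4, 1), (5, 0), (5, 1), (6, 0), (6, 1), (7, 0), (7, 1), (8, 0), (8, 1), (9, 0), (9, 1), (10, 0), (10, 1), (11, 0), (11, 1)]
Unfold 3 (reflect across v@2): 32 holes -> [(4, 0), (4, 1), (4, 2), (4, 3), (5, 0), (5, 1), (5, 2), (5, 3), (6, 0), (6, 1), (6, 2), (6, 3), (7, 0), (7, 1), (7, 2), (7, 3), (8, 0), (8, 1), (8, 2), (8, 3), (9, 0), (9, 1), (9, 2), (9, 3), (10, 0), (10, 1), (10, 2), (10, 3), (11, 0), (11, 1), (11, 2), (11, 3)]
Unfold 4 (reflect across v@4): 64 holes -> [(4, 0), (4, 1), (4, 2), (4, 3), (4, 4), (4, 5), (4, 6), (4, 7), (5, 0), (5, 1), (5, 2), (5, 3), (5, 4), (5, 5), (5, 6), (5, 7), (6, 0), (6, 1), (6, 2), (6, 3), (6, 4), (6, 5), (6, 6), (6, 7), (7, 0), (7, 1), (7, 2), (7, 3), (7, 4), (7, 5), (7, 6), (7, 7), (8, 0), (8, 1), (8, 2), (8, 3), (8, 4), (8, 5), (8, 6), (8, 7), (9, 0), (9, 1), (9, 2), (9, 3), (9, 4), (9, 5), (9, 6), (9, 7), (10, 0), (10, 1), (10, 2), (10, 3), (10, 4), (10, 5), (10, 6), (10, 7), (11, 0), (11, 1), (11, 2), (11, 3), (11, 4), (11, 5), (11, 6), (11, 7)]

Answer: ........
........
........
........
OOOOOOOO
OOOOOOOO
OOOOOOOO
OOOOOOOO
OOOOOOOO
OOOOOOOO
OOOOOOOO
OOOOOOOO
........
........
........
........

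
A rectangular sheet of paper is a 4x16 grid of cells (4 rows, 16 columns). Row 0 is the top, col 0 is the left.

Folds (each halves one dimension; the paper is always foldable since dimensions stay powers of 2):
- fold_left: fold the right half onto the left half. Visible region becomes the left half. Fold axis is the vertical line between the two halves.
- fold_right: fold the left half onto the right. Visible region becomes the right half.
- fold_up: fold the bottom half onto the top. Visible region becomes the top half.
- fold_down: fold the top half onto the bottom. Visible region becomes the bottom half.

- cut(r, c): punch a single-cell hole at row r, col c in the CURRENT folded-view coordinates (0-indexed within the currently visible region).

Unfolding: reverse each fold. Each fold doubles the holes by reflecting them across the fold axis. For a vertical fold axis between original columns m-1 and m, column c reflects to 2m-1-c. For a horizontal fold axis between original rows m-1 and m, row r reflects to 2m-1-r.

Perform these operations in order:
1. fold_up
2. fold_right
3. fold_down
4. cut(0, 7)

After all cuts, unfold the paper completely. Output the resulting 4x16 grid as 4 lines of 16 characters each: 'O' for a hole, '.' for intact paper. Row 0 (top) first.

Op 1 fold_up: fold axis h@2; visible region now rows[0,2) x cols[0,16) = 2x16
Op 2 fold_right: fold axis v@8; visible region now rows[0,2) x cols[8,16) = 2x8
Op 3 fold_down: fold axis h@1; visible region now rows[1,2) x cols[8,16) = 1x8
Op 4 cut(0, 7): punch at orig (1,15); cuts so far [(1, 15)]; region rows[1,2) x cols[8,16) = 1x8
Unfold 1 (reflect across h@1): 2 holes -> [(0, 15), (1, 15)]
Unfold 2 (reflect across v@8): 4 holes -> [(0, 0), (0, 15), (1, 0), (1, 15)]
Unfold 3 (reflect across h@2): 8 holes -> [(0, 0), (0, 15), (1, 0), (1, 15), (2, 0), (2, 15), (3, 0), (3, 15)]

Answer: O..............O
O..............O
O..............O
O..............O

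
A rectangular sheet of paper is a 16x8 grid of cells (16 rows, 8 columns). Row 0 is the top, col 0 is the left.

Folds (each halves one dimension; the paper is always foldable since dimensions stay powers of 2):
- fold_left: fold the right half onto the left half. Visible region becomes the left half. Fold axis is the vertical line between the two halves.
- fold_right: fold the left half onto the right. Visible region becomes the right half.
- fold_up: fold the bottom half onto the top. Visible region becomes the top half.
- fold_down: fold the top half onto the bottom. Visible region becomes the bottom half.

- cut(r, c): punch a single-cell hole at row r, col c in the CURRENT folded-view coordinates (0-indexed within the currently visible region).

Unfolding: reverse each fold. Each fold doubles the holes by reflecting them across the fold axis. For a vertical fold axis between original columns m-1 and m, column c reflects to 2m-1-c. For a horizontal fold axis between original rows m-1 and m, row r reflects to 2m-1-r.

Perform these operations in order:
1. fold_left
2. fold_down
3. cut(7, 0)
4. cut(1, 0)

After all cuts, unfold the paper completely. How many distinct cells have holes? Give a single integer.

Op 1 fold_left: fold axis v@4; visible region now rows[0,16) x cols[0,4) = 16x4
Op 2 fold_down: fold axis h@8; visible region now rows[8,16) x cols[0,4) = 8x4
Op 3 cut(7, 0): punch at orig (15,0); cuts so far [(15, 0)]; region rows[8,16) x cols[0,4) = 8x4
Op 4 cut(1, 0): punch at orig (9,0); cuts so far [(9, 0), (15, 0)]; region rows[8,16) x cols[0,4) = 8x4
Unfold 1 (reflect across h@8): 4 holes -> [(0, 0), (6, 0), (9, 0), (15, 0)]
Unfold 2 (reflect across v@4): 8 holes -> [(0, 0), (0, 7), (6, 0), (6, 7), (9, 0), (9, 7), (15, 0), (15, 7)]

Answer: 8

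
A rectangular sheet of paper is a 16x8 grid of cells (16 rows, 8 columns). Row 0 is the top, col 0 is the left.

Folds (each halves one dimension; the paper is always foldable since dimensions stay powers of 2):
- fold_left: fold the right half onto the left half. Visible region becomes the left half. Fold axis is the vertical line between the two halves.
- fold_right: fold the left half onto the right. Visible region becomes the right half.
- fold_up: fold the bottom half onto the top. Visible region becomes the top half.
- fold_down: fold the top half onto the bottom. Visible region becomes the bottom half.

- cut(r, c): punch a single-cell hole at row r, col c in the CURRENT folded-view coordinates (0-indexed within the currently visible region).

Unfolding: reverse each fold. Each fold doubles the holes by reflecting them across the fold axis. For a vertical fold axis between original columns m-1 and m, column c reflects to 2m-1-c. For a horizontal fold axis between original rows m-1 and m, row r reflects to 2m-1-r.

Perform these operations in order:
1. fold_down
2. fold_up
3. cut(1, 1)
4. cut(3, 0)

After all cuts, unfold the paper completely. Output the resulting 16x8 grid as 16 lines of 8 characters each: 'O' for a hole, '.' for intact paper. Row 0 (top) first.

Answer: ........
.O......
........
O.......
O.......
........
.O......
........
........
.O......
........
O.......
O.......
........
.O......
........

Derivation:
Op 1 fold_down: fold axis h@8; visible region now rows[8,16) x cols[0,8) = 8x8
Op 2 fold_up: fold axis h@12; visible region now rows[8,12) x cols[0,8) = 4x8
Op 3 cut(1, 1): punch at orig (9,1); cuts so far [(9, 1)]; region rows[8,12) x cols[0,8) = 4x8
Op 4 cut(3, 0): punch at orig (11,0); cuts so far [(9, 1), (11, 0)]; region rows[8,12) x cols[0,8) = 4x8
Unfold 1 (reflect across h@12): 4 holes -> [(9, 1), (11, 0), (12, 0), (14, 1)]
Unfold 2 (reflect across h@8): 8 holes -> [(1, 1), (3, 0), (4, 0), (6, 1), (9, 1), (11, 0), (12, 0), (14, 1)]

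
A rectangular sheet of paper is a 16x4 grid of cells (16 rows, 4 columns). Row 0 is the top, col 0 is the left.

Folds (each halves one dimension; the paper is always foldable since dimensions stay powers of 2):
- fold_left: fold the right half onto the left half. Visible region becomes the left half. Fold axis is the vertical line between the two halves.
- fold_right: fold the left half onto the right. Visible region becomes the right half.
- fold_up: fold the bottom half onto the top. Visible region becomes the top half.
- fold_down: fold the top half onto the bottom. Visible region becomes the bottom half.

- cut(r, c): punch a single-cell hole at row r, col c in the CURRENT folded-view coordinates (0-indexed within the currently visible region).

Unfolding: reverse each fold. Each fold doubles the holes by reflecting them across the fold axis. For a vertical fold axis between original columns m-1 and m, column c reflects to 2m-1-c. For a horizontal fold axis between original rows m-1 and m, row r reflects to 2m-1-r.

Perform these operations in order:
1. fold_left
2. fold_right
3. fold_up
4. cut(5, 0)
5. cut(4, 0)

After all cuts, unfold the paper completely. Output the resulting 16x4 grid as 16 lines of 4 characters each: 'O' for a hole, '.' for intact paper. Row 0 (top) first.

Answer: ....
....
....
....
OOOO
OOOO
....
....
....
....
OOOO
OOOO
....
....
....
....

Derivation:
Op 1 fold_left: fold axis v@2; visible region now rows[0,16) x cols[0,2) = 16x2
Op 2 fold_right: fold axis v@1; visible region now rows[0,16) x cols[1,2) = 16x1
Op 3 fold_up: fold axis h@8; visible region now rows[0,8) x cols[1,2) = 8x1
Op 4 cut(5, 0): punch at orig (5,1); cuts so far [(5, 1)]; region rows[0,8) x cols[1,2) = 8x1
Op 5 cut(4, 0): punch at orig (4,1); cuts so far [(4, 1), (5, 1)]; region rows[0,8) x cols[1,2) = 8x1
Unfold 1 (reflect across h@8): 4 holes -> [(4, 1), (5, 1), (10, 1), (11, 1)]
Unfold 2 (reflect across v@1): 8 holes -> [(4, 0), (4, 1), (5, 0), (5, 1), (10, 0), (10, 1), (11, 0), (11, 1)]
Unfold 3 (reflect across v@2): 16 holes -> [(4, 0), (4, 1), (4, 2), (4, 3), (5, 0), (5, 1), (5, 2), (5, 3), (10, 0), (10, 1), (10, 2), (10, 3), (11, 0), (11, 1), (11, 2), (11, 3)]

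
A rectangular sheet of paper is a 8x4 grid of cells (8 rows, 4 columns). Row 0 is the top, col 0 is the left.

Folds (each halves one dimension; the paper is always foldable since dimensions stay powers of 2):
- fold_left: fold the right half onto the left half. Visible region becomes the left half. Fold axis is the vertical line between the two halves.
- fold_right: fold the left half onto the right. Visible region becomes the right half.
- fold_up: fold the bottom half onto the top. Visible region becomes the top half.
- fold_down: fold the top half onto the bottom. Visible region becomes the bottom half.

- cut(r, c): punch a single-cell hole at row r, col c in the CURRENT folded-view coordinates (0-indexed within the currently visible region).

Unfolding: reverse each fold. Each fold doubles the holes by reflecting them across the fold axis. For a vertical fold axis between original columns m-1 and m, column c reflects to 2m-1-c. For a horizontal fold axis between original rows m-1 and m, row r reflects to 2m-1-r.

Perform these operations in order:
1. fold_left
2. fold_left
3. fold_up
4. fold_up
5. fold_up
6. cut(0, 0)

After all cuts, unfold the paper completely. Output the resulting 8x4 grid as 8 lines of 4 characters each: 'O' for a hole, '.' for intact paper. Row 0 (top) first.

Answer: OOOO
OOOO
OOOO
OOOO
OOOO
OOOO
OOOO
OOOO

Derivation:
Op 1 fold_left: fold axis v@2; visible region now rows[0,8) x cols[0,2) = 8x2
Op 2 fold_left: fold axis v@1; visible region now rows[0,8) x cols[0,1) = 8x1
Op 3 fold_up: fold axis h@4; visible region now rows[0,4) x cols[0,1) = 4x1
Op 4 fold_up: fold axis h@2; visible region now rows[0,2) x cols[0,1) = 2x1
Op 5 fold_up: fold axis h@1; visible region now rows[0,1) x cols[0,1) = 1x1
Op 6 cut(0, 0): punch at orig (0,0); cuts so far [(0, 0)]; region rows[0,1) x cols[0,1) = 1x1
Unfold 1 (reflect across h@1): 2 holes -> [(0, 0), (1, 0)]
Unfold 2 (reflect across h@2): 4 holes -> [(0, 0), (1, 0), (2, 0), (3, 0)]
Unfold 3 (reflect across h@4): 8 holes -> [(0, 0), (1, 0), (2, 0), (3, 0), (4, 0), (5, 0), (6, 0), (7, 0)]
Unfold 4 (reflect across v@1): 16 holes -> [(0, 0), (0, 1), (1, 0), (1, 1), (2, 0), (2, 1), (3, 0), (3, 1), (4, 0), (4, 1), (5, 0), (5, 1), (6, 0), (6, 1), (7, 0), (7, 1)]
Unfold 5 (reflect across v@2): 32 holes -> [(0, 0), (0, 1), (0, 2), (0, 3), (1, 0), (1, 1), (1, 2), (1, 3), (2, 0), (2, 1), (2, 2), (2, 3), (3, 0), (3, 1), (3, 2), (3, 3), (4, 0), (4, 1), (4, 2), (4, 3), (5, 0), (5, 1), (5, 2), (5, 3), (6, 0), (6, 1), (6, 2), (6, 3), (7, 0), (7, 1), (7, 2), (7, 3)]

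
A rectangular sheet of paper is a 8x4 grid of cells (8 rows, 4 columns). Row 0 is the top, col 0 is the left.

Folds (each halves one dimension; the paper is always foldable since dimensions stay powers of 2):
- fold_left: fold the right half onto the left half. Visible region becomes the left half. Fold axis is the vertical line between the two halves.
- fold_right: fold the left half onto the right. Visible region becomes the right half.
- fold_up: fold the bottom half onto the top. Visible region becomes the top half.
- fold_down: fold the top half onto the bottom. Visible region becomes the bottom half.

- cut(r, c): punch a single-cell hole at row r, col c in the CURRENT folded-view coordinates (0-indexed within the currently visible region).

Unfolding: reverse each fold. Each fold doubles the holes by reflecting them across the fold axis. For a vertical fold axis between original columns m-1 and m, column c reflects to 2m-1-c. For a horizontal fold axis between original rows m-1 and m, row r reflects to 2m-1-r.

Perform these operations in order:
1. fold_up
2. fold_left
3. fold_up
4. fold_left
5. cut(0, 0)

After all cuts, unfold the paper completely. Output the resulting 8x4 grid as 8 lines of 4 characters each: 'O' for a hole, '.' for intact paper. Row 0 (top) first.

Op 1 fold_up: fold axis h@4; visible region now rows[0,4) x cols[0,4) = 4x4
Op 2 fold_left: fold axis v@2; visible region now rows[0,4) x cols[0,2) = 4x2
Op 3 fold_up: fold axis h@2; visible region now rows[0,2) x cols[0,2) = 2x2
Op 4 fold_left: fold axis v@1; visible region now rows[0,2) x cols[0,1) = 2x1
Op 5 cut(0, 0): punch at orig (0,0); cuts so far [(0, 0)]; region rows[0,2) x cols[0,1) = 2x1
Unfold 1 (reflect across v@1): 2 holes -> [(0, 0), (0, 1)]
Unfold 2 (reflect across h@2): 4 holes -> [(0, 0), (0, 1), (3, 0), (3, 1)]
Unfold 3 (reflect across v@2): 8 holes -> [(0, 0), (0, 1), (0, 2), (0, 3), (3, 0), (3, 1), (3, 2), (3, 3)]
Unfold 4 (reflect across h@4): 16 holes -> [(0, 0), (0, 1), (0, 2), (0, 3), (3, 0), (3, 1), (3, 2), (3, 3), (4, 0), (4, 1), (4, 2), (4, 3), (7, 0), (7, 1), (7, 2), (7, 3)]

Answer: OOOO
....
....
OOOO
OOOO
....
....
OOOO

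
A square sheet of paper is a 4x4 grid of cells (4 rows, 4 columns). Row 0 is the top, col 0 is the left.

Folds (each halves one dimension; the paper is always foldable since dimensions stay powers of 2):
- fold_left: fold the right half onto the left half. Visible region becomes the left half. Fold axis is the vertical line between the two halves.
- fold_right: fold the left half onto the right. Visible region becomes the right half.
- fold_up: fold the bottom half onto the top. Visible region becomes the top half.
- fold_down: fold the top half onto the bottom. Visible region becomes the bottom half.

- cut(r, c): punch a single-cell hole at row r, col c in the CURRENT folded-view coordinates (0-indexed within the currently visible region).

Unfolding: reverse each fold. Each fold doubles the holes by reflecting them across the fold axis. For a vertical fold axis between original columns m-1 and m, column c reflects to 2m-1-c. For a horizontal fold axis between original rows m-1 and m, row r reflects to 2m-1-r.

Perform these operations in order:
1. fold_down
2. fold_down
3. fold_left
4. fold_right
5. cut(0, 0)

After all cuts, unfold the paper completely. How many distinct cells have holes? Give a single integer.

Answer: 16

Derivation:
Op 1 fold_down: fold axis h@2; visible region now rows[2,4) x cols[0,4) = 2x4
Op 2 fold_down: fold axis h@3; visible region now rows[3,4) x cols[0,4) = 1x4
Op 3 fold_left: fold axis v@2; visible region now rows[3,4) x cols[0,2) = 1x2
Op 4 fold_right: fold axis v@1; visible region now rows[3,4) x cols[1,2) = 1x1
Op 5 cut(0, 0): punch at orig (3,1); cuts so far [(3, 1)]; region rows[3,4) x cols[1,2) = 1x1
Unfold 1 (reflect across v@1): 2 holes -> [(3, 0), (3, 1)]
Unfold 2 (reflect across v@2): 4 holes -> [(3, 0), (3, 1), (3, 2), (3, 3)]
Unfold 3 (reflect across h@3): 8 holes -> [(2, 0), (2, 1), (2, 2), (2, 3), (3, 0), (3, 1), (3, 2), (3, 3)]
Unfold 4 (reflect across h@2): 16 holes -> [(0, 0), (0, 1), (0, 2), (0, 3), (1, 0), (1, 1), (1, 2), (1, 3), (2, 0), (2, 1), (2, 2), (2, 3), (3, 0), (3, 1), (3, 2), (3, 3)]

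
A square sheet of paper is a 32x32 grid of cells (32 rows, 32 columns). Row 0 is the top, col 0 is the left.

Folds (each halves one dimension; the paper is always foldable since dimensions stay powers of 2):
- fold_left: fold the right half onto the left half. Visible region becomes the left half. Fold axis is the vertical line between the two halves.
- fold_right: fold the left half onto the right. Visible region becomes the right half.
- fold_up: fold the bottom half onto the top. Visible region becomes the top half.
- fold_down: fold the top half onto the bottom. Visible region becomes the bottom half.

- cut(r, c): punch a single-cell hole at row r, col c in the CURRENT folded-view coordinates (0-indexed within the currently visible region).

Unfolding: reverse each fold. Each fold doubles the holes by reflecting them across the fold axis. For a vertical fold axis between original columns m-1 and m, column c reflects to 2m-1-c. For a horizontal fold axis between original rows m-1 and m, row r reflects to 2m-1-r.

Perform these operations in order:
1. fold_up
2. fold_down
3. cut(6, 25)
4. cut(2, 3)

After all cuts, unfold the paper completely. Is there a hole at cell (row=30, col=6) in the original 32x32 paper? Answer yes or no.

Answer: no

Derivation:
Op 1 fold_up: fold axis h@16; visible region now rows[0,16) x cols[0,32) = 16x32
Op 2 fold_down: fold axis h@8; visible region now rows[8,16) x cols[0,32) = 8x32
Op 3 cut(6, 25): punch at orig (14,25); cuts so far [(14, 25)]; region rows[8,16) x cols[0,32) = 8x32
Op 4 cut(2, 3): punch at orig (10,3); cuts so far [(10, 3), (14, 25)]; region rows[8,16) x cols[0,32) = 8x32
Unfold 1 (reflect across h@8): 4 holes -> [(1, 25), (5, 3), (10, 3), (14, 25)]
Unfold 2 (reflect across h@16): 8 holes -> [(1, 25), (5, 3), (10, 3), (14, 25), (17, 25), (21, 3), (26, 3), (30, 25)]
Holes: [(1, 25), (5, 3), (10, 3), (14, 25), (17, 25), (21, 3), (26, 3), (30, 25)]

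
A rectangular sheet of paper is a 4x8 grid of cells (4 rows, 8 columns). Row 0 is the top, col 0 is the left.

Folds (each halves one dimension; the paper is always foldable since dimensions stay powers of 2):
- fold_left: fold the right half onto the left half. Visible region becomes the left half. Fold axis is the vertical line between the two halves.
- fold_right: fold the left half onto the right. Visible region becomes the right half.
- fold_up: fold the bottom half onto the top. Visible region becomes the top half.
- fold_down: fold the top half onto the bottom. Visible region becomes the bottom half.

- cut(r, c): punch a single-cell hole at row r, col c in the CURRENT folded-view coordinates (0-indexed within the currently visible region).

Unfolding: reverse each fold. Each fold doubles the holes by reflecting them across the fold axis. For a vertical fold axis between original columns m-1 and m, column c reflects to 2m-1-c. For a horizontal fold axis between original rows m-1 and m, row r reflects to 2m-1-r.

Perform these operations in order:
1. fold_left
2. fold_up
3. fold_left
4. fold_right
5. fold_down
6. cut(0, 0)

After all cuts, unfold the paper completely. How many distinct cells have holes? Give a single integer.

Answer: 32

Derivation:
Op 1 fold_left: fold axis v@4; visible region now rows[0,4) x cols[0,4) = 4x4
Op 2 fold_up: fold axis h@2; visible region now rows[0,2) x cols[0,4) = 2x4
Op 3 fold_left: fold axis v@2; visible region now rows[0,2) x cols[0,2) = 2x2
Op 4 fold_right: fold axis v@1; visible region now rows[0,2) x cols[1,2) = 2x1
Op 5 fold_down: fold axis h@1; visible region now rows[1,2) x cols[1,2) = 1x1
Op 6 cut(0, 0): punch at orig (1,1); cuts so far [(1, 1)]; region rows[1,2) x cols[1,2) = 1x1
Unfold 1 (reflect across h@1): 2 holes -> [(0, 1), (1, 1)]
Unfold 2 (reflect across v@1): 4 holes -> [(0, 0), (0, 1), (1, 0), (1, 1)]
Unfold 3 (reflect across v@2): 8 holes -> [(0, 0), (0, 1), (0, 2), (0, 3), (1, 0), (1, 1), (1, 2), (1, 3)]
Unfold 4 (reflect across h@2): 16 holes -> [(0, 0), (0, 1), (0, 2), (0, 3), (1, 0), (1, 1), (1, 2), (1, 3), (2, 0), (2, 1), (2, 2), (2, 3), (3, 0), (3, 1), (3, 2), (3, 3)]
Unfold 5 (reflect across v@4): 32 holes -> [(0, 0), (0, 1), (0, 2), (0, 3), (0, 4), (0, 5), (0, 6), (0, 7), (1, 0), (1, 1), (1, 2), (1, 3), (1, 4), (1, 5), (1, 6), (1, 7), (2, 0), (2, 1), (2, 2), (2, 3), (2, 4), (2, 5), (2, 6), (2, 7), (3, 0), (3, 1), (3, 2), (3, 3), (3, 4), (3, 5), (3, 6), (3, 7)]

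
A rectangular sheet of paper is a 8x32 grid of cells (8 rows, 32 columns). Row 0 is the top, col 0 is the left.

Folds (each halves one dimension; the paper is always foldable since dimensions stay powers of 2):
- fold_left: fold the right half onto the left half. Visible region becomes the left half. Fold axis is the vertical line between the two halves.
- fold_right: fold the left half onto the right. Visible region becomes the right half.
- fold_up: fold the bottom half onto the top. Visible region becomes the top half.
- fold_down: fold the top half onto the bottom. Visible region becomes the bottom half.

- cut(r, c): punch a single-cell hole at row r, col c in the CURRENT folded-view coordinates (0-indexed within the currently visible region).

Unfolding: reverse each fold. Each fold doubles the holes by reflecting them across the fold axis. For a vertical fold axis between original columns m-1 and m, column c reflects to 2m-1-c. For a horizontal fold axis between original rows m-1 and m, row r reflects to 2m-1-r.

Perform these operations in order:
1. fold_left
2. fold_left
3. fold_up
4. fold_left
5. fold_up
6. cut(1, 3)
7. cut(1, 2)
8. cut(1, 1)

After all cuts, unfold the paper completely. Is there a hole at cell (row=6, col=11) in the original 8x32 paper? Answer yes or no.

Op 1 fold_left: fold axis v@16; visible region now rows[0,8) x cols[0,16) = 8x16
Op 2 fold_left: fold axis v@8; visible region now rows[0,8) x cols[0,8) = 8x8
Op 3 fold_up: fold axis h@4; visible region now rows[0,4) x cols[0,8) = 4x8
Op 4 fold_left: fold axis v@4; visible region now rows[0,4) x cols[0,4) = 4x4
Op 5 fold_up: fold axis h@2; visible region now rows[0,2) x cols[0,4) = 2x4
Op 6 cut(1, 3): punch at orig (1,3); cuts so far [(1, 3)]; region rows[0,2) x cols[0,4) = 2x4
Op 7 cut(1, 2): punch at orig (1,2); cuts so far [(1, 2), (1, 3)]; region rows[0,2) x cols[0,4) = 2x4
Op 8 cut(1, 1): punch at orig (1,1); cuts so far [(1, 1), (1, 2), (1, 3)]; region rows[0,2) x cols[0,4) = 2x4
Unfold 1 (reflect across h@2): 6 holes -> [(1, 1), (1, 2), (1, 3), (2, 1), (2, 2), (2, 3)]
Unfold 2 (reflect across v@4): 12 holes -> [(1, 1), (1, 2), (1, 3), (1, 4), (1, 5), (1, 6), (2, 1), (2, 2), (2, 3), (2, 4), (2, 5), (2, 6)]
Unfold 3 (reflect across h@4): 24 holes -> [(1, 1), (1, 2), (1, 3), (1, 4), (1, 5), (1, 6), (2, 1), (2, 2), (2, 3), (2, 4), (2, 5), (2, 6), (5, 1), (5, 2), (5, 3), (5, 4), (5, 5), (5, 6), (6, 1), (6, 2), (6, 3), (6, 4), (6, 5), (6, 6)]
Unfold 4 (reflect across v@8): 48 holes -> [(1, 1), (1, 2), (1, 3), (1, 4), (1, 5), (1, 6), (1, 9), (1, 10), (1, 11), (1, 12), (1, 13), (1, 14), (2, 1), (2, 2), (2, 3), (2, 4), (2, 5), (2, 6), (2, 9), (2, 10), (2, 11), (2, 12), (2, 13), (2, 14), (5, 1), (5, 2), (5, 3), (5, 4), (5, 5), (5, 6), (5, 9), (5, 10), (5, 11), (5, 12), (5, 13), (5, 14), (6, 1), (6, 2), (6, 3), (6, 4), (6, 5), (6, 6), (6, 9), (6, 10), (6, 11), (6, 12), (6, 13), (6, 14)]
Unfold 5 (reflect across v@16): 96 holes -> [(1, 1), (1, 2), (1, 3), (1, 4), (1, 5), (1, 6), (1, 9), (1, 10), (1, 11), (1, 12), (1, 13), (1, 14), (1, 17), (1, 18), (1, 19), (1, 20), (1, 21), (1, 22), (1, 25), (1, 26), (1, 27), (1, 28), (1, 29), (1, 30), (2, 1), (2, 2), (2, 3), (2, 4), (2, 5), (2, 6), (2, 9), (2, 10), (2, 11), (2, 12), (2, 13), (2, 14), (2, 17), (2, 18), (2, 19), (2, 20), (2, 21), (2, 22), (2, 25), (2, 26), (2, 27), (2, 28), (2, 29), (2, 30), (5, 1), (5, 2), (5, 3), (5, 4), (5, 5), (5, 6), (5, 9), (5, 10), (5, 11), (5, 12), (5, 13), (5, 14), (5, 17), (5, 18), (5, 19), (5, 20), (5, 21), (5, 22), (5, 25), (5, 26), (5, 27), (5, 28), (5, 29), (5, 30), (6, 1), (6, 2), (6, 3), (6, 4), (6, 5), (6, 6), (6, 9), (6, 10), (6, 11), (6, 12), (6, 13), (6, 14), (6, 17), (6, 18), (6, 19), (6, 20), (6, 21), (6, 22), (6, 25), (6, 26), (6, 27), (6, 28), (6, 29), (6, 30)]
Holes: [(1, 1), (1, 2), (1, 3), (1, 4), (1, 5), (1, 6), (1, 9), (1, 10), (1, 11), (1, 12), (1, 13), (1, 14), (1, 17), (1, 18), (1, 19), (1, 20), (1, 21), (1, 22), (1, 25), (1, 26), (1, 27), (1, 28), (1, 29), (1, 30), (2, 1), (2, 2), (2, 3), (2, 4), (2, 5), (2, 6), (2, 9), (2, 10), (2, 11), (2, 12), (2, 13), (2, 14), (2, 17), (2, 18), (2, 19), (2, 20), (2, 21), (2, 22), (2, 25), (2, 26), (2, 27), (2, 28), (2, 29), (2, 30), (5, 1), (5, 2), (5, 3), (5, 4), (5, 5), (5, 6), (5, 9), (5, 10), (5, 11), (5, 12), (5, 13), (5, 14), (5, 17), (5, 18), (5, 19), (5, 20), (5, 21), (5, 22), (5, 25), (5, 26), (5, 27), (5, 28), (5, 29), (5, 30), (6, 1), (6, 2), (6, 3), (6, 4), (6, 5), (6, 6), (6, 9), (6, 10), (6, 11), (6, 12), (6, 13), (6, 14), (6, 17), (6, 18), (6, 19), (6, 20), (6, 21), (6, 22), (6, 25), (6, 26), (6, 27), (6, 28), (6, 29), (6, 30)]

Answer: yes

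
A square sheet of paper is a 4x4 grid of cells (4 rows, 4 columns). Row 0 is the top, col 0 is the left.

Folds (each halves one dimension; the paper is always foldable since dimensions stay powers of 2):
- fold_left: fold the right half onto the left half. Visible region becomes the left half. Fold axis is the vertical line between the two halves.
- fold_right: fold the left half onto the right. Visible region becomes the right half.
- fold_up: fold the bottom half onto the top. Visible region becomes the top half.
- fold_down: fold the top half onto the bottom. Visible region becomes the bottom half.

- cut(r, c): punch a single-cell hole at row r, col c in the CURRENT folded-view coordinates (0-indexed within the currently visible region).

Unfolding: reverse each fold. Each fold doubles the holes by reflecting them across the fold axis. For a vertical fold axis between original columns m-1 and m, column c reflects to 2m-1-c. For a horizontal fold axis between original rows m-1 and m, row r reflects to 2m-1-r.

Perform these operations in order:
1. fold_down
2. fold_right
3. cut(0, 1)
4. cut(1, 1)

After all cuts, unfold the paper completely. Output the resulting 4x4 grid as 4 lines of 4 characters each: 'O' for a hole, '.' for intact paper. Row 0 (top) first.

Answer: O..O
O..O
O..O
O..O

Derivation:
Op 1 fold_down: fold axis h@2; visible region now rows[2,4) x cols[0,4) = 2x4
Op 2 fold_right: fold axis v@2; visible region now rows[2,4) x cols[2,4) = 2x2
Op 3 cut(0, 1): punch at orig (2,3); cuts so far [(2, 3)]; region rows[2,4) x cols[2,4) = 2x2
Op 4 cut(1, 1): punch at orig (3,3); cuts so far [(2, 3), (3, 3)]; region rows[2,4) x cols[2,4) = 2x2
Unfold 1 (reflect across v@2): 4 holes -> [(2, 0), (2, 3), (3, 0), (3, 3)]
Unfold 2 (reflect across h@2): 8 holes -> [(0, 0), (0, 3), (1, 0), (1, 3), (2, 0), (2, 3), (3, 0), (3, 3)]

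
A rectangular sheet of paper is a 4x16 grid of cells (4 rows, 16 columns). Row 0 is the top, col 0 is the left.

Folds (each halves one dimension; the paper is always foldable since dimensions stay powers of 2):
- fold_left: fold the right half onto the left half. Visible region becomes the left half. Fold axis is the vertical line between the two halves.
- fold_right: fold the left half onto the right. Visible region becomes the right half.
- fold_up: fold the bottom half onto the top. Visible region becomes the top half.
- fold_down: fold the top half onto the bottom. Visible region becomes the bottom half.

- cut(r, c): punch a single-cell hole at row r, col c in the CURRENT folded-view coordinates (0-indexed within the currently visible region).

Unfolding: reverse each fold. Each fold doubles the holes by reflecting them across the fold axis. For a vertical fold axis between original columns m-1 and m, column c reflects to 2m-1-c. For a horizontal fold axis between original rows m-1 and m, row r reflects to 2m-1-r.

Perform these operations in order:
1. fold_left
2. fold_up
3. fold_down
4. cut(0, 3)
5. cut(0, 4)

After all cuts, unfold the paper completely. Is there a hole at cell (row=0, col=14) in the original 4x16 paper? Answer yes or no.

Op 1 fold_left: fold axis v@8; visible region now rows[0,4) x cols[0,8) = 4x8
Op 2 fold_up: fold axis h@2; visible region now rows[0,2) x cols[0,8) = 2x8
Op 3 fold_down: fold axis h@1; visible region now rows[1,2) x cols[0,8) = 1x8
Op 4 cut(0, 3): punch at orig (1,3); cuts so far [(1, 3)]; region rows[1,2) x cols[0,8) = 1x8
Op 5 cut(0, 4): punch at orig (1,4); cuts so far [(1, 3), (1, 4)]; region rows[1,2) x cols[0,8) = 1x8
Unfold 1 (reflect across h@1): 4 holes -> [(0, 3), (0, 4), (1, 3), (1, 4)]
Unfold 2 (reflect across h@2): 8 holes -> [(0, 3), (0, 4), (1, 3), (1, 4), (2, 3), (2, 4), (3, 3), (3, 4)]
Unfold 3 (reflect across v@8): 16 holes -> [(0, 3), (0, 4), (0, 11), (0, 12), (1, 3), (1, 4), (1, 11), (1, 12), (2, 3), (2, 4), (2, 11), (2, 12), (3, 3), (3, 4), (3, 11), (3, 12)]
Holes: [(0, 3), (0, 4), (0, 11), (0, 12), (1, 3), (1, 4), (1, 11), (1, 12), (2, 3), (2, 4), (2, 11), (2, 12), (3, 3), (3, 4), (3, 11), (3, 12)]

Answer: no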